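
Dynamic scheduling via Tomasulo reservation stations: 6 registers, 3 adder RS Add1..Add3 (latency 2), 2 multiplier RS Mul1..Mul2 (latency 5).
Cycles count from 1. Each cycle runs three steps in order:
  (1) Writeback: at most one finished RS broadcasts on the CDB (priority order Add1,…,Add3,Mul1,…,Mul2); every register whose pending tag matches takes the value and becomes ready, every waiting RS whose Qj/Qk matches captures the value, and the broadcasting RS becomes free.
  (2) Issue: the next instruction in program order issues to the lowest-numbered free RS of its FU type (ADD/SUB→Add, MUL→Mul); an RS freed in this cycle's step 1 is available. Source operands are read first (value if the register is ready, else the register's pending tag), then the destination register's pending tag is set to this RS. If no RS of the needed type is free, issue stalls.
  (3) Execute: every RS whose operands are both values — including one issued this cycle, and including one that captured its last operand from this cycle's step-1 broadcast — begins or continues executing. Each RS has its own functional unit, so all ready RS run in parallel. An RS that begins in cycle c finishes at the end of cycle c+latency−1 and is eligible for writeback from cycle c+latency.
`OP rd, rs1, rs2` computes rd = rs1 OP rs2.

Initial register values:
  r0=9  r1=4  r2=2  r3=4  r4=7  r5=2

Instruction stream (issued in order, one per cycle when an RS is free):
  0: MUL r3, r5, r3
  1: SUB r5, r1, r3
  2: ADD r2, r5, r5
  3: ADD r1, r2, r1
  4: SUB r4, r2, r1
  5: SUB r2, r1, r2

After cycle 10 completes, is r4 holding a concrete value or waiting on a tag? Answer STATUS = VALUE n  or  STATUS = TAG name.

c1: issue MUL r3<-Mul1 | r0:9,r1:4,r2:2,r3:Mul1,r4:7,r5:2
c2: issue SUB r5<-Add1 | r0:9,r1:4,r2:2,r3:Mul1,r4:7,r5:Add1
c3: issue ADD r2<-Add2 | r0:9,r1:4,r2:Add2,r3:Mul1,r4:7,r5:Add1
c4: issue ADD r1<-Add3 | r0:9,r1:Add3,r2:Add2,r3:Mul1,r4:7,r5:Add1
c5: stall | r0:9,r1:Add3,r2:Add2,r3:Mul1,r4:7,r5:Add1
c6: CDB Mul1=8; stall | r0:9,r1:Add3,r2:Add2,r3:8,r4:7,r5:Add1
c7: stall | r0:9,r1:Add3,r2:Add2,r3:8,r4:7,r5:Add1
c8: CDB Add1=-4; issue SUB r4<-Add1 | r0:9,r1:Add3,r2:Add2,r3:8,r4:Add1,r5:-4
c9: stall | r0:9,r1:Add3,r2:Add2,r3:8,r4:Add1,r5:-4
c10: CDB Add2=-8; issue SUB r2<-Add2 | r0:9,r1:Add3,r2:Add2,r3:8,r4:Add1,r5:-4

STATUS = TAG Add1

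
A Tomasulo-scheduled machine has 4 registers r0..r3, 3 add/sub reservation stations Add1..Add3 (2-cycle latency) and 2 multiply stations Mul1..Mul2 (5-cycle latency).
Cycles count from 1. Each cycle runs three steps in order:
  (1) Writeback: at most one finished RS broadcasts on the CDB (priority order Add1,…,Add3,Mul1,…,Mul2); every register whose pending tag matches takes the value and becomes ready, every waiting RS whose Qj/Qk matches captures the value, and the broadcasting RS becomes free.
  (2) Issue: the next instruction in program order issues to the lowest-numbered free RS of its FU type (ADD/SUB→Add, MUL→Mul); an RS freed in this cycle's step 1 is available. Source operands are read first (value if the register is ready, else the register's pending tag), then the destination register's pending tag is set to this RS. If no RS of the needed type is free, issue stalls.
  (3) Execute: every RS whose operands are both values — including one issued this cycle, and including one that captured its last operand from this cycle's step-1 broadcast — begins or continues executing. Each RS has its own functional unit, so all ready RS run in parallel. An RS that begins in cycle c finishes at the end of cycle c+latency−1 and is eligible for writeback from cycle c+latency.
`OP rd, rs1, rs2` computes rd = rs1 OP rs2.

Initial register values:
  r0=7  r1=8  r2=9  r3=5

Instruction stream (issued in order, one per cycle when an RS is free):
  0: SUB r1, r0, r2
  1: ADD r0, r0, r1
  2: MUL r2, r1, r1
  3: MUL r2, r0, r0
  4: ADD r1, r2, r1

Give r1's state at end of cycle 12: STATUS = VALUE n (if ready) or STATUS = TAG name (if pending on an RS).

STATUS = VALUE 23

c1: issue SUB r1<-Add1 | r0:7,r1:Add1,r2:9,r3:5
c2: issue ADD r0<-Add2 | r0:Add2,r1:Add1,r2:9,r3:5
c3: CDB Add1=-2; issue MUL r2<-Mul1 | r0:Add2,r1:-2,r2:Mul1,r3:5
c4: issue MUL r2<-Mul2 | r0:Add2,r1:-2,r2:Mul2,r3:5
c5: CDB Add2=5; issue ADD r1<-Add1 | r0:5,r1:Add1,r2:Mul2,r3:5
c6: - | r0:5,r1:Add1,r2:Mul2,r3:5
c7: - | r0:5,r1:Add1,r2:Mul2,r3:5
c8: CDB Mul1=4 | r0:5,r1:Add1,r2:Mul2,r3:5
c9: - | r0:5,r1:Add1,r2:Mul2,r3:5
c10: CDB Mul2=25 | r0:5,r1:Add1,r2:25,r3:5
c11: - | r0:5,r1:Add1,r2:25,r3:5
c12: CDB Add1=23 | r0:5,r1:23,r2:25,r3:5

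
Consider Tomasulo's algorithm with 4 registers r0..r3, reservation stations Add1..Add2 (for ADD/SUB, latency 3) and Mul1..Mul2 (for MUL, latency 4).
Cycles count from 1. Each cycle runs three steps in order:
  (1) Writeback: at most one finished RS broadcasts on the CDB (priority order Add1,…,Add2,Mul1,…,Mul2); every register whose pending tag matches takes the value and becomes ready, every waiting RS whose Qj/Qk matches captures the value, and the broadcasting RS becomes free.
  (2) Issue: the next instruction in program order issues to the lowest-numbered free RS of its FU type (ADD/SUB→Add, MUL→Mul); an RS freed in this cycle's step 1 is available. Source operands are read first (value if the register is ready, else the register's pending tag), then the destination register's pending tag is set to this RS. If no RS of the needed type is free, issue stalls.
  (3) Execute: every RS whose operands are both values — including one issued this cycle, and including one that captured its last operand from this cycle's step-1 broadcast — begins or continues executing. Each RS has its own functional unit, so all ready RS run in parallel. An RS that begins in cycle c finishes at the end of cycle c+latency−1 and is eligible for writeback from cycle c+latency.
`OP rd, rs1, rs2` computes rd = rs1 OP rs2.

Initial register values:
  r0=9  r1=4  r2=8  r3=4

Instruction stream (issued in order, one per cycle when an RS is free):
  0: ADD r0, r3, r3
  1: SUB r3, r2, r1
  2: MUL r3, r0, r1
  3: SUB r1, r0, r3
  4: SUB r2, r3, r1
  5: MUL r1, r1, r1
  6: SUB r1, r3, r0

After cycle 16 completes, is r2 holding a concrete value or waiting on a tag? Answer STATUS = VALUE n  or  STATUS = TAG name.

STATUS = VALUE 56

  c1: issue ADD r0<-Add1  regs: r0:Add1,r1:4,r2:8,r3:4
  c2: issue SUB r3<-Add2  regs: r0:Add1,r1:4,r2:8,r3:Add2
  c3: issue MUL r3<-Mul1  regs: r0:Add1,r1:4,r2:8,r3:Mul1
  c4: CDB Add1=8; issue SUB r1<-Add1  regs: r0:8,r1:Add1,r2:8,r3:Mul1
  c5: CDB Add2=4; issue SUB r2<-Add2  regs: r0:8,r1:Add1,r2:Add2,r3:Mul1
  c6: issue MUL r1<-Mul2  regs: r0:8,r1:Mul2,r2:Add2,r3:Mul1
  c7: stall  regs: r0:8,r1:Mul2,r2:Add2,r3:Mul1
  c8: CDB Mul1=32; stall  regs: r0:8,r1:Mul2,r2:Add2,r3:32
  c9: stall  regs: r0:8,r1:Mul2,r2:Add2,r3:32
  c10: stall  regs: r0:8,r1:Mul2,r2:Add2,r3:32
  c11: CDB Add1=-24; issue SUB r1<-Add1  regs: r0:8,r1:Add1,r2:Add2,r3:32
  c12: -  regs: r0:8,r1:Add1,r2:Add2,r3:32
  c13: -  regs: r0:8,r1:Add1,r2:Add2,r3:32
  c14: CDB Add1=24  regs: r0:8,r1:24,r2:Add2,r3:32
  c15: CDB Add2=56  regs: r0:8,r1:24,r2:56,r3:32
  c16: CDB Mul2=576  regs: r0:8,r1:24,r2:56,r3:32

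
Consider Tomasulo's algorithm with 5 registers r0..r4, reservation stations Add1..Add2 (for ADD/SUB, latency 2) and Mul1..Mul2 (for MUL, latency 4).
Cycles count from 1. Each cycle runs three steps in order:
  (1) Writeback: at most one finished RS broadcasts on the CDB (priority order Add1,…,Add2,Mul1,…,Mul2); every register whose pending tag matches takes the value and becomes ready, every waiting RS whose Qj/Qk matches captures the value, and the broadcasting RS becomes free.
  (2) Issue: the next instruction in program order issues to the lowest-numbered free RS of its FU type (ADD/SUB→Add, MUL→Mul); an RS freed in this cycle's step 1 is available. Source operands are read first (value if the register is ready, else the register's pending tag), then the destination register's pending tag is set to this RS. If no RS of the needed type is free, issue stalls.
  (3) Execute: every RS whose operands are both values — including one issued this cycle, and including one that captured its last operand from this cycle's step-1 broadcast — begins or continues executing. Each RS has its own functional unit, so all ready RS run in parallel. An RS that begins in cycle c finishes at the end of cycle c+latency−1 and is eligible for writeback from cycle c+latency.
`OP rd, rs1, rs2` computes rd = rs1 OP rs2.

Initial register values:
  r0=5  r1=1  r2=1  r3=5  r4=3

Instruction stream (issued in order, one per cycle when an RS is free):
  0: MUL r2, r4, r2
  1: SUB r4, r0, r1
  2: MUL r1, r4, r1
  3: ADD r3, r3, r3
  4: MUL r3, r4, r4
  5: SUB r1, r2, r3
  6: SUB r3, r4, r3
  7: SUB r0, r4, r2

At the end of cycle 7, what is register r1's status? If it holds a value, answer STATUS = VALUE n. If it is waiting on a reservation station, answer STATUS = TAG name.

  c1: issue MUL r2<-Mul1  regs: r0:5,r1:1,r2:Mul1,r3:5,r4:3
  c2: issue SUB r4<-Add1  regs: r0:5,r1:1,r2:Mul1,r3:5,r4:Add1
  c3: issue MUL r1<-Mul2  regs: r0:5,r1:Mul2,r2:Mul1,r3:5,r4:Add1
  c4: CDB Add1=4; issue ADD r3<-Add1  regs: r0:5,r1:Mul2,r2:Mul1,r3:Add1,r4:4
  c5: CDB Mul1=3; issue MUL r3<-Mul1  regs: r0:5,r1:Mul2,r2:3,r3:Mul1,r4:4
  c6: CDB Add1=10; issue SUB r1<-Add1  regs: r0:5,r1:Add1,r2:3,r3:Mul1,r4:4
  c7: issue SUB r3<-Add2  regs: r0:5,r1:Add1,r2:3,r3:Add2,r4:4

STATUS = TAG Add1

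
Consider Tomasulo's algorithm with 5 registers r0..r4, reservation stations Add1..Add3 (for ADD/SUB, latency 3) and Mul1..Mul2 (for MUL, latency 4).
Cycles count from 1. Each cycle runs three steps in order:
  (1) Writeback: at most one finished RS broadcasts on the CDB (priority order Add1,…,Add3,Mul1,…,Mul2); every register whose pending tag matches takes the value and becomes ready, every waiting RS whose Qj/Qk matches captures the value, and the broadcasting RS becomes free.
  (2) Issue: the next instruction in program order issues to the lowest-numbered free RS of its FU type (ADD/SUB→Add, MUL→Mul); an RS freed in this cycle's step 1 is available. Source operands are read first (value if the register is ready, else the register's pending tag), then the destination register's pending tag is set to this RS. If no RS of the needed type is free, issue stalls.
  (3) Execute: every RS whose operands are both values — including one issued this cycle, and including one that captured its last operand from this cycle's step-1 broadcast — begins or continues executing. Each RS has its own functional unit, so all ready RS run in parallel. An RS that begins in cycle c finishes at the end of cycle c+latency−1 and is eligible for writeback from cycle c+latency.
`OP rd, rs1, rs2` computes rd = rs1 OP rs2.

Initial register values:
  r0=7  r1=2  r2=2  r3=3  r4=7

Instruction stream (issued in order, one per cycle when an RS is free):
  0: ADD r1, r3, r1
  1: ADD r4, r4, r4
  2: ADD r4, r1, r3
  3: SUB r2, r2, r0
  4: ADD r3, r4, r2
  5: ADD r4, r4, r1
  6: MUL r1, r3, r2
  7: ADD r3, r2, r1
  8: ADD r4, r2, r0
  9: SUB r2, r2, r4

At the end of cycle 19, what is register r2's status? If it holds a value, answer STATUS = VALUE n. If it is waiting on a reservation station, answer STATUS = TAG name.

cycle 1: issue ADD r1<-Add1 // r0:7,r1:Add1,r2:2,r3:3,r4:7
cycle 2: issue ADD r4<-Add2 // r0:7,r1:Add1,r2:2,r3:3,r4:Add2
cycle 3: issue ADD r4<-Add3 // r0:7,r1:Add1,r2:2,r3:3,r4:Add3
cycle 4: CDB Add1=5; issue SUB r2<-Add1 // r0:7,r1:5,r2:Add1,r3:3,r4:Add3
cycle 5: CDB Add2=14; issue ADD r3<-Add2 // r0:7,r1:5,r2:Add1,r3:Add2,r4:Add3
cycle 6: stall // r0:7,r1:5,r2:Add1,r3:Add2,r4:Add3
cycle 7: CDB Add1=-5; issue ADD r4<-Add1 // r0:7,r1:5,r2:-5,r3:Add2,r4:Add1
cycle 8: CDB Add3=8; issue MUL r1<-Mul1 // r0:7,r1:Mul1,r2:-5,r3:Add2,r4:Add1
cycle 9: issue ADD r3<-Add3 // r0:7,r1:Mul1,r2:-5,r3:Add3,r4:Add1
cycle 10: stall // r0:7,r1:Mul1,r2:-5,r3:Add3,r4:Add1
cycle 11: CDB Add1=13; issue ADD r4<-Add1 // r0:7,r1:Mul1,r2:-5,r3:Add3,r4:Add1
cycle 12: CDB Add2=3; issue SUB r2<-Add2 // r0:7,r1:Mul1,r2:Add2,r3:Add3,r4:Add1
cycle 13: - // r0:7,r1:Mul1,r2:Add2,r3:Add3,r4:Add1
cycle 14: CDB Add1=2 // r0:7,r1:Mul1,r2:Add2,r3:Add3,r4:2
cycle 15: - // r0:7,r1:Mul1,r2:Add2,r3:Add3,r4:2
cycle 16: CDB Mul1=-15 // r0:7,r1:-15,r2:Add2,r3:Add3,r4:2
cycle 17: CDB Add2=-7 // r0:7,r1:-15,r2:-7,r3:Add3,r4:2
cycle 18: - // r0:7,r1:-15,r2:-7,r3:Add3,r4:2
cycle 19: CDB Add3=-20 // r0:7,r1:-15,r2:-7,r3:-20,r4:2

STATUS = VALUE -7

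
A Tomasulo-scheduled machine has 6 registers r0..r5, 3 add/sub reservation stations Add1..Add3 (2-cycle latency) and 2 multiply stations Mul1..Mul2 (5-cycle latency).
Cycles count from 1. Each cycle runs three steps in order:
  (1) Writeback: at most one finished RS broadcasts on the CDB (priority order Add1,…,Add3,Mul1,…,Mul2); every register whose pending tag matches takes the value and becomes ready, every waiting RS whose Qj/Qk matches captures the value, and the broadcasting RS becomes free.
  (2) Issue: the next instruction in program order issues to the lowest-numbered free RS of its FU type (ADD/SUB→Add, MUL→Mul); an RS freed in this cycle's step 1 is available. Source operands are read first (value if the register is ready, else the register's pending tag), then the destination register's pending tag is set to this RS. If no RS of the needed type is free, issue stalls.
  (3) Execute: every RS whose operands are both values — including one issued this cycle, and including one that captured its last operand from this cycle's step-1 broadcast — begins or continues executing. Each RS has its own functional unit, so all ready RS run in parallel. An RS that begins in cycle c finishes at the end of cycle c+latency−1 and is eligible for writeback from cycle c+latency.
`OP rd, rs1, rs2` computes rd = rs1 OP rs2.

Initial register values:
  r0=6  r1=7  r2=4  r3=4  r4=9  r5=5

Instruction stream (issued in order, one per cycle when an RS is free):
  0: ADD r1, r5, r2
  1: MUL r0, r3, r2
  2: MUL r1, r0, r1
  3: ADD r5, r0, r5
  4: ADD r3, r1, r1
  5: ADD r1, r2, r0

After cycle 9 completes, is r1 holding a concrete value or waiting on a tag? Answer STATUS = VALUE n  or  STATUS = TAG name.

cycle 1: issue ADD r1<-Add1 // r0:6,r1:Add1,r2:4,r3:4,r4:9,r5:5
cycle 2: issue MUL r0<-Mul1 // r0:Mul1,r1:Add1,r2:4,r3:4,r4:9,r5:5
cycle 3: CDB Add1=9; issue MUL r1<-Mul2 // r0:Mul1,r1:Mul2,r2:4,r3:4,r4:9,r5:5
cycle 4: issue ADD r5<-Add1 // r0:Mul1,r1:Mul2,r2:4,r3:4,r4:9,r5:Add1
cycle 5: issue ADD r3<-Add2 // r0:Mul1,r1:Mul2,r2:4,r3:Add2,r4:9,r5:Add1
cycle 6: issue ADD r1<-Add3 // r0:Mul1,r1:Add3,r2:4,r3:Add2,r4:9,r5:Add1
cycle 7: CDB Mul1=16 // r0:16,r1:Add3,r2:4,r3:Add2,r4:9,r5:Add1
cycle 8: - // r0:16,r1:Add3,r2:4,r3:Add2,r4:9,r5:Add1
cycle 9: CDB Add1=21 // r0:16,r1:Add3,r2:4,r3:Add2,r4:9,r5:21

STATUS = TAG Add3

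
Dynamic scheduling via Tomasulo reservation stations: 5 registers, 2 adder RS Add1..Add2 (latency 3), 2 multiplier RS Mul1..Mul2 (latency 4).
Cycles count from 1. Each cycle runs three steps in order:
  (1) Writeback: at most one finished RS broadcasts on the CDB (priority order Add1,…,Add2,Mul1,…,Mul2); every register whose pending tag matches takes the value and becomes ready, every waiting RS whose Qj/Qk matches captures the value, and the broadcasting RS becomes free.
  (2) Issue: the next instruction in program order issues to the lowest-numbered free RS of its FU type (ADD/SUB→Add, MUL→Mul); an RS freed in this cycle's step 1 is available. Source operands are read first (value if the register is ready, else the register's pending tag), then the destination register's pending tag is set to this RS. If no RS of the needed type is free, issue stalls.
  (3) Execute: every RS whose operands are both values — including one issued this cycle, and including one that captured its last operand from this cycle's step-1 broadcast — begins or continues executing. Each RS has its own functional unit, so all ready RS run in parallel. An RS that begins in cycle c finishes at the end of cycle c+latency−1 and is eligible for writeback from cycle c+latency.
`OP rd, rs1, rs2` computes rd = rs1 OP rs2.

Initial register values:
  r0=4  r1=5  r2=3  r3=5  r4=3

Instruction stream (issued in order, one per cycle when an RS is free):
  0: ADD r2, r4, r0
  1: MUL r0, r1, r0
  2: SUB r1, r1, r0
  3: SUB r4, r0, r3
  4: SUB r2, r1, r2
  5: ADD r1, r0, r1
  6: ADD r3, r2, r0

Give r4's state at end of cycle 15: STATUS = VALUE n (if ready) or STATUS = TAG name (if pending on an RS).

STATUS = VALUE 15

c1: issue ADD r2<-Add1 | r0:4,r1:5,r2:Add1,r3:5,r4:3
c2: issue MUL r0<-Mul1 | r0:Mul1,r1:5,r2:Add1,r3:5,r4:3
c3: issue SUB r1<-Add2 | r0:Mul1,r1:Add2,r2:Add1,r3:5,r4:3
c4: CDB Add1=7; issue SUB r4<-Add1 | r0:Mul1,r1:Add2,r2:7,r3:5,r4:Add1
c5: stall | r0:Mul1,r1:Add2,r2:7,r3:5,r4:Add1
c6: CDB Mul1=20; stall | r0:20,r1:Add2,r2:7,r3:5,r4:Add1
c7: stall | r0:20,r1:Add2,r2:7,r3:5,r4:Add1
c8: stall | r0:20,r1:Add2,r2:7,r3:5,r4:Add1
c9: CDB Add1=15; issue SUB r2<-Add1 | r0:20,r1:Add2,r2:Add1,r3:5,r4:15
c10: CDB Add2=-15; issue ADD r1<-Add2 | r0:20,r1:Add2,r2:Add1,r3:5,r4:15
c11: stall | r0:20,r1:Add2,r2:Add1,r3:5,r4:15
c12: stall | r0:20,r1:Add2,r2:Add1,r3:5,r4:15
c13: CDB Add1=-22; issue ADD r3<-Add1 | r0:20,r1:Add2,r2:-22,r3:Add1,r4:15
c14: CDB Add2=5 | r0:20,r1:5,r2:-22,r3:Add1,r4:15
c15: - | r0:20,r1:5,r2:-22,r3:Add1,r4:15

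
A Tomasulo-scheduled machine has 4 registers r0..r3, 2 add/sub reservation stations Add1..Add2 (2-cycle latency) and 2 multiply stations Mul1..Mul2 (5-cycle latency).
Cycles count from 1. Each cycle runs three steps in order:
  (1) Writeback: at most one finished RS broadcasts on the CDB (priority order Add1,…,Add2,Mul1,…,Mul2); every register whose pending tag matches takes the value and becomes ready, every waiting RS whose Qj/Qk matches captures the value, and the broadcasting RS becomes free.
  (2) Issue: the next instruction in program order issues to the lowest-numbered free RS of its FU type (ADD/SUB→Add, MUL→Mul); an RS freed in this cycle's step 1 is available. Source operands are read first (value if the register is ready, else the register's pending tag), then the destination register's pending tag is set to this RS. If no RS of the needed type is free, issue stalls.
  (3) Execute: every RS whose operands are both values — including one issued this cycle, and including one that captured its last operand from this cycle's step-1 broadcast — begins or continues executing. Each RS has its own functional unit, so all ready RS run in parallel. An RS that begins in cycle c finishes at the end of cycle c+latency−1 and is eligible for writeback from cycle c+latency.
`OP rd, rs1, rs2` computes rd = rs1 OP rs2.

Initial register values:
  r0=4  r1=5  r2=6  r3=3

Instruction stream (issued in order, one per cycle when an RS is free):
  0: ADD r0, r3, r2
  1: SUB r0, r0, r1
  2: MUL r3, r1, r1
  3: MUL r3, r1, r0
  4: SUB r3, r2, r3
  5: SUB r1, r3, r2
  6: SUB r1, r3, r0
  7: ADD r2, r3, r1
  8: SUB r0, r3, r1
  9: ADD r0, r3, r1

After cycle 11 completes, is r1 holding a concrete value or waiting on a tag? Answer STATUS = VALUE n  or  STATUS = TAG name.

  c1: issue ADD r0<-Add1  regs: r0:Add1,r1:5,r2:6,r3:3
  c2: issue SUB r0<-Add2  regs: r0:Add2,r1:5,r2:6,r3:3
  c3: CDB Add1=9; issue MUL r3<-Mul1  regs: r0:Add2,r1:5,r2:6,r3:Mul1
  c4: issue MUL r3<-Mul2  regs: r0:Add2,r1:5,r2:6,r3:Mul2
  c5: CDB Add2=4; issue SUB r3<-Add1  regs: r0:4,r1:5,r2:6,r3:Add1
  c6: issue SUB r1<-Add2  regs: r0:4,r1:Add2,r2:6,r3:Add1
  c7: stall  regs: r0:4,r1:Add2,r2:6,r3:Add1
  c8: CDB Mul1=25; stall  regs: r0:4,r1:Add2,r2:6,r3:Add1
  c9: stall  regs: r0:4,r1:Add2,r2:6,r3:Add1
  c10: CDB Mul2=20; stall  regs: r0:4,r1:Add2,r2:6,r3:Add1
  c11: stall  regs: r0:4,r1:Add2,r2:6,r3:Add1

STATUS = TAG Add2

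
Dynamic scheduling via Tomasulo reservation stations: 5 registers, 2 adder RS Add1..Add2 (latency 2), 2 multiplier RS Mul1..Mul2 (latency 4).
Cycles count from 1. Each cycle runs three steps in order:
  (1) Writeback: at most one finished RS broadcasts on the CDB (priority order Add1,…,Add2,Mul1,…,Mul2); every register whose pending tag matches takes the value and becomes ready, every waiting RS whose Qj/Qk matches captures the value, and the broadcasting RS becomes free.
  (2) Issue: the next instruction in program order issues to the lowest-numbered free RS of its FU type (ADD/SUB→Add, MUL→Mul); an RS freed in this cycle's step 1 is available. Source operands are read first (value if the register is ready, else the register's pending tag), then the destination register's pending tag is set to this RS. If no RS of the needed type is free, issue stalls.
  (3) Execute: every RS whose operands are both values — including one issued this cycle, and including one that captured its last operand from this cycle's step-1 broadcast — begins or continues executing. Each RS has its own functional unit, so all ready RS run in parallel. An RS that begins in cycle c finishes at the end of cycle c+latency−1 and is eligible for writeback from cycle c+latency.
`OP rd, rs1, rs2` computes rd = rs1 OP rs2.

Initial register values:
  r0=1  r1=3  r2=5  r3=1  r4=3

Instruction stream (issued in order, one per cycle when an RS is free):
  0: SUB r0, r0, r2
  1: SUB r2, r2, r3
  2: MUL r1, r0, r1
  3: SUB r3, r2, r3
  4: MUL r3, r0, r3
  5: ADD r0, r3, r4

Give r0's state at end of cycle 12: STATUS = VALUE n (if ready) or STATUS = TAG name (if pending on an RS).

STATUS = VALUE -9

cycle 1: issue SUB r0<-Add1 // r0:Add1,r1:3,r2:5,r3:1,r4:3
cycle 2: issue SUB r2<-Add2 // r0:Add1,r1:3,r2:Add2,r3:1,r4:3
cycle 3: CDB Add1=-4; issue MUL r1<-Mul1 // r0:-4,r1:Mul1,r2:Add2,r3:1,r4:3
cycle 4: CDB Add2=4; issue SUB r3<-Add1 // r0:-4,r1:Mul1,r2:4,r3:Add1,r4:3
cycle 5: issue MUL r3<-Mul2 // r0:-4,r1:Mul1,r2:4,r3:Mul2,r4:3
cycle 6: CDB Add1=3; issue ADD r0<-Add1 // r0:Add1,r1:Mul1,r2:4,r3:Mul2,r4:3
cycle 7: CDB Mul1=-12 // r0:Add1,r1:-12,r2:4,r3:Mul2,r4:3
cycle 8: - // r0:Add1,r1:-12,r2:4,r3:Mul2,r4:3
cycle 9: - // r0:Add1,r1:-12,r2:4,r3:Mul2,r4:3
cycle 10: CDB Mul2=-12 // r0:Add1,r1:-12,r2:4,r3:-12,r4:3
cycle 11: - // r0:Add1,r1:-12,r2:4,r3:-12,r4:3
cycle 12: CDB Add1=-9 // r0:-9,r1:-12,r2:4,r3:-12,r4:3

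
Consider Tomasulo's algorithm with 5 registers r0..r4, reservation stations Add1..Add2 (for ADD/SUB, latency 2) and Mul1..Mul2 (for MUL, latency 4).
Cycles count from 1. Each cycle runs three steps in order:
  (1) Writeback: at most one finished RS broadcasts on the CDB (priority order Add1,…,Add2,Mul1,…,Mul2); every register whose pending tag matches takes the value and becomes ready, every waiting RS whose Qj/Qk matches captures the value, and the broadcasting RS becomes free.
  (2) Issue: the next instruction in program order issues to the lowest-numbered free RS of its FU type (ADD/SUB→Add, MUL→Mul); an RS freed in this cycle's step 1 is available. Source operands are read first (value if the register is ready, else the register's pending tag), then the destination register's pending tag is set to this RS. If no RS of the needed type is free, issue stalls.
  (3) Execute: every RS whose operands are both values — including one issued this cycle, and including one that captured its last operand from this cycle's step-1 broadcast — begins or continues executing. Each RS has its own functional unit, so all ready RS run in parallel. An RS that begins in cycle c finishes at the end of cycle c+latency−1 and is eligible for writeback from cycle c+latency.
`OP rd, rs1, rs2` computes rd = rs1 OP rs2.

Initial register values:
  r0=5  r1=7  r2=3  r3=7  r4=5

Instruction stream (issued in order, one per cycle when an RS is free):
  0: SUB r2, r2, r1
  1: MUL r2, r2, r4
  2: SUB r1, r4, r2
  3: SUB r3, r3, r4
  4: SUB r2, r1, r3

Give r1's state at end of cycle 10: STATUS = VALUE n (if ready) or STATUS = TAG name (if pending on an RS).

STATUS = VALUE 25

c1: issue SUB r2<-Add1 | r0:5,r1:7,r2:Add1,r3:7,r4:5
c2: issue MUL r2<-Mul1 | r0:5,r1:7,r2:Mul1,r3:7,r4:5
c3: CDB Add1=-4; issue SUB r1<-Add1 | r0:5,r1:Add1,r2:Mul1,r3:7,r4:5
c4: issue SUB r3<-Add2 | r0:5,r1:Add1,r2:Mul1,r3:Add2,r4:5
c5: stall | r0:5,r1:Add1,r2:Mul1,r3:Add2,r4:5
c6: CDB Add2=2; issue SUB r2<-Add2 | r0:5,r1:Add1,r2:Add2,r3:2,r4:5
c7: CDB Mul1=-20 | r0:5,r1:Add1,r2:Add2,r3:2,r4:5
c8: - | r0:5,r1:Add1,r2:Add2,r3:2,r4:5
c9: CDB Add1=25 | r0:5,r1:25,r2:Add2,r3:2,r4:5
c10: - | r0:5,r1:25,r2:Add2,r3:2,r4:5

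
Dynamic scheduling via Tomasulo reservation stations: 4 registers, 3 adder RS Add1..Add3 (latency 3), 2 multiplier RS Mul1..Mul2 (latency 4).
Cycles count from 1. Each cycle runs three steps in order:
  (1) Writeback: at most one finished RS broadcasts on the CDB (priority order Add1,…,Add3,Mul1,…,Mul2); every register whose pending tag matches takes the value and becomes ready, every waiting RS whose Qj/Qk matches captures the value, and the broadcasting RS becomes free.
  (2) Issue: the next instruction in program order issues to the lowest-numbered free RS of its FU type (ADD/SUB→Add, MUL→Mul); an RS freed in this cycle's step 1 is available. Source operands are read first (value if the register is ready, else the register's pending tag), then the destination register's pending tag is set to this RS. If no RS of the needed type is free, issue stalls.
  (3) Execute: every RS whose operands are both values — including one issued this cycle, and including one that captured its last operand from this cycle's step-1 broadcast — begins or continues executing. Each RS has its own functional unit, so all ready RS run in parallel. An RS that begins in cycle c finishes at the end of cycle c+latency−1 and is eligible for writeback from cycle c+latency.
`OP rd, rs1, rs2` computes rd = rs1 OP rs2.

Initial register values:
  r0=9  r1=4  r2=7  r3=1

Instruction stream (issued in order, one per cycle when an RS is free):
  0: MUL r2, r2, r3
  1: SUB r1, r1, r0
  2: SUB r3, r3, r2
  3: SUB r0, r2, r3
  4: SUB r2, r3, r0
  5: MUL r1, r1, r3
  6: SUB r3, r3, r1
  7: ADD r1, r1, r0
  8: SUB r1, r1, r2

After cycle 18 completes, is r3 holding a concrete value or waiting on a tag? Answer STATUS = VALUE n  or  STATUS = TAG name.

  c1: issue MUL r2<-Mul1  regs: r0:9,r1:4,r2:Mul1,r3:1
  c2: issue SUB r1<-Add1  regs: r0:9,r1:Add1,r2:Mul1,r3:1
  c3: issue SUB r3<-Add2  regs: r0:9,r1:Add1,r2:Mul1,r3:Add2
  c4: issue SUB r0<-Add3  regs: r0:Add3,r1:Add1,r2:Mul1,r3:Add2
  c5: CDB Add1=-5; issue SUB r2<-Add1  regs: r0:Add3,r1:-5,r2:Add1,r3:Add2
  c6: CDB Mul1=7; issue MUL r1<-Mul1  regs: r0:Add3,r1:Mul1,r2:Add1,r3:Add2
  c7: stall  regs: r0:Add3,r1:Mul1,r2:Add1,r3:Add2
  c8: stall  regs: r0:Add3,r1:Mul1,r2:Add1,r3:Add2
  c9: CDB Add2=-6; issue SUB r3<-Add2  regs: r0:Add3,r1:Mul1,r2:Add1,r3:Add2
  c10: stall  regs: r0:Add3,r1:Mul1,r2:Add1,r3:Add2
  c11: stall  regs: r0:Add3,r1:Mul1,r2:Add1,r3:Add2
  c12: CDB Add3=13; issue ADD r1<-Add3  regs: r0:13,r1:Add3,r2:Add1,r3:Add2
  c13: CDB Mul1=30; stall  regs: r0:13,r1:Add3,r2:Add1,r3:Add2
  c14: stall  regs: r0:13,r1:Add3,r2:Add1,r3:Add2
  c15: CDB Add1=-19; issue SUB r1<-Add1  regs: r0:13,r1:Add1,r2:-19,r3:Add2
  c16: CDB Add2=-36  regs: r0:13,r1:Add1,r2:-19,r3:-36
  c17: CDB Add3=43  regs: r0:13,r1:Add1,r2:-19,r3:-36
  c18: -  regs: r0:13,r1:Add1,r2:-19,r3:-36

STATUS = VALUE -36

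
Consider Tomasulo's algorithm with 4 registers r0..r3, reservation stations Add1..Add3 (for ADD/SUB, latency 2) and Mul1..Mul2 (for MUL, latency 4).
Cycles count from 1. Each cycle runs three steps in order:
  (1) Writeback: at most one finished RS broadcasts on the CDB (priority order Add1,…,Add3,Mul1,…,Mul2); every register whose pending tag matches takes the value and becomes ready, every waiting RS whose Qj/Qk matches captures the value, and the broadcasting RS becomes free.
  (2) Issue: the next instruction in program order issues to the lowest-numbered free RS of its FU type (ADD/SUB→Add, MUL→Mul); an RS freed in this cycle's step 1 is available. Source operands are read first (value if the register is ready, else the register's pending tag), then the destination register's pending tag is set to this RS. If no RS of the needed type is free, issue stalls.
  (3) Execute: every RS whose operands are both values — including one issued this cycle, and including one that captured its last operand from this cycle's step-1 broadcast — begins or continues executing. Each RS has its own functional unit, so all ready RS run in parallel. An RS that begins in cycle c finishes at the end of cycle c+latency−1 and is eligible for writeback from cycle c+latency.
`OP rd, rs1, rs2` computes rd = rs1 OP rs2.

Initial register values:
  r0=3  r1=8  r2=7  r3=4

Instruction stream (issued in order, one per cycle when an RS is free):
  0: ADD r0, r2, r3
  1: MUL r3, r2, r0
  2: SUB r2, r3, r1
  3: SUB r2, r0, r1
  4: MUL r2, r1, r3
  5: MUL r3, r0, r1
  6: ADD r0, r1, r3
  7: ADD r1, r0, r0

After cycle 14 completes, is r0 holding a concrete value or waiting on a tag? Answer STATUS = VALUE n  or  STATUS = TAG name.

c1: issue ADD r0<-Add1 | r0:Add1,r1:8,r2:7,r3:4
c2: issue MUL r3<-Mul1 | r0:Add1,r1:8,r2:7,r3:Mul1
c3: CDB Add1=11; issue SUB r2<-Add1 | r0:11,r1:8,r2:Add1,r3:Mul1
c4: issue SUB r2<-Add2 | r0:11,r1:8,r2:Add2,r3:Mul1
c5: issue MUL r2<-Mul2 | r0:11,r1:8,r2:Mul2,r3:Mul1
c6: CDB Add2=3; stall | r0:11,r1:8,r2:Mul2,r3:Mul1
c7: CDB Mul1=77; issue MUL r3<-Mul1 | r0:11,r1:8,r2:Mul2,r3:Mul1
c8: issue ADD r0<-Add2 | r0:Add2,r1:8,r2:Mul2,r3:Mul1
c9: CDB Add1=69; issue ADD r1<-Add1 | r0:Add2,r1:Add1,r2:Mul2,r3:Mul1
c10: - | r0:Add2,r1:Add1,r2:Mul2,r3:Mul1
c11: CDB Mul1=88 | r0:Add2,r1:Add1,r2:Mul2,r3:88
c12: CDB Mul2=616 | r0:Add2,r1:Add1,r2:616,r3:88
c13: CDB Add2=96 | r0:96,r1:Add1,r2:616,r3:88
c14: - | r0:96,r1:Add1,r2:616,r3:88

STATUS = VALUE 96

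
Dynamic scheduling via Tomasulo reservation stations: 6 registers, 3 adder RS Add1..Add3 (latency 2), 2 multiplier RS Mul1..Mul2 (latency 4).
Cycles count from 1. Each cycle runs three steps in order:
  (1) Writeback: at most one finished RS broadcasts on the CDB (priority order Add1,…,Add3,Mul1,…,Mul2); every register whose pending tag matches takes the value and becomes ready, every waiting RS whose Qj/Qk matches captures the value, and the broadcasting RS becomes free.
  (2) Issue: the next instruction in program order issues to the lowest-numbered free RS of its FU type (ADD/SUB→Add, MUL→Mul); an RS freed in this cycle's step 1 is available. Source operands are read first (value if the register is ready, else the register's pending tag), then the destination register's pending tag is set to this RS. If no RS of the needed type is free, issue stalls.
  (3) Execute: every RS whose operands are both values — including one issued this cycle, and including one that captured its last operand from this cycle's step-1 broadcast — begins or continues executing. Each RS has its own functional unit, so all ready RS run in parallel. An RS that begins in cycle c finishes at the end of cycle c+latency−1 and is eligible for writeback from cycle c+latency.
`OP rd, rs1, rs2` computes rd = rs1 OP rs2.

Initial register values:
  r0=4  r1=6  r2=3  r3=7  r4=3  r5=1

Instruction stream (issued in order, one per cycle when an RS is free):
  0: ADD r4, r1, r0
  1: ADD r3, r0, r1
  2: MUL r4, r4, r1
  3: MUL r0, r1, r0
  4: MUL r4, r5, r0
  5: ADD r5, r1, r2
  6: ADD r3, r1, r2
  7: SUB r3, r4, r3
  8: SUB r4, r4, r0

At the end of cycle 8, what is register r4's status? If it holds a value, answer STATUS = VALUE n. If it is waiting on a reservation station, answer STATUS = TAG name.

  c1: issue ADD r4<-Add1  regs: r0:4,r1:6,r2:3,r3:7,r4:Add1,r5:1
  c2: issue ADD r3<-Add2  regs: r0:4,r1:6,r2:3,r3:Add2,r4:Add1,r5:1
  c3: CDB Add1=10; issue MUL r4<-Mul1  regs: r0:4,r1:6,r2:3,r3:Add2,r4:Mul1,r5:1
  c4: CDB Add2=10; issue MUL r0<-Mul2  regs: r0:Mul2,r1:6,r2:3,r3:10,r4:Mul1,r5:1
  c5: stall  regs: r0:Mul2,r1:6,r2:3,r3:10,r4:Mul1,r5:1
  c6: stall  regs: r0:Mul2,r1:6,r2:3,r3:10,r4:Mul1,r5:1
  c7: CDB Mul1=60; issue MUL r4<-Mul1  regs: r0:Mul2,r1:6,r2:3,r3:10,r4:Mul1,r5:1
  c8: CDB Mul2=24; issue ADD r5<-Add1  regs: r0:24,r1:6,r2:3,r3:10,r4:Mul1,r5:Add1

STATUS = TAG Mul1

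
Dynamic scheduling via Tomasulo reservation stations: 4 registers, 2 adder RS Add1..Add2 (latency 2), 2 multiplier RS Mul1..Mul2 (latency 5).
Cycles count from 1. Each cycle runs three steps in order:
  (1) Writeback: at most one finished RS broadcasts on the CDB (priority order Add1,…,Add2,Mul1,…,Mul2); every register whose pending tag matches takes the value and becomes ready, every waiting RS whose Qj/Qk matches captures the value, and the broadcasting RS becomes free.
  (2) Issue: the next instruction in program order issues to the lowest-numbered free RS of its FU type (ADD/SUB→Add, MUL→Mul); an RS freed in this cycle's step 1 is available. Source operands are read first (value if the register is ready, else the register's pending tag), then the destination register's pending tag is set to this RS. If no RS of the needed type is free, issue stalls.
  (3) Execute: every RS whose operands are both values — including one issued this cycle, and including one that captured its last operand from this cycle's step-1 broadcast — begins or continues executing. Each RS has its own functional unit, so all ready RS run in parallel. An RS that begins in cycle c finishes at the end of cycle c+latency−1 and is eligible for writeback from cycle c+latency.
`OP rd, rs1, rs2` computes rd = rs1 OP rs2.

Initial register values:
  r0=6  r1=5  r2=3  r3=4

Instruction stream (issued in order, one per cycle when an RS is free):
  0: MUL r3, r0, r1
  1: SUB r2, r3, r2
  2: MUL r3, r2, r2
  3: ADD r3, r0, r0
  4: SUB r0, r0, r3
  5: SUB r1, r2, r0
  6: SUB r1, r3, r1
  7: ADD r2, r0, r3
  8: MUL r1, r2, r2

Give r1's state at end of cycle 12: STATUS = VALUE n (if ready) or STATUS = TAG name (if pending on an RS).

STATUS = TAG Mul1

cycle 1: issue MUL r3<-Mul1 // r0:6,r1:5,r2:3,r3:Mul1
cycle 2: issue SUB r2<-Add1 // r0:6,r1:5,r2:Add1,r3:Mul1
cycle 3: issue MUL r3<-Mul2 // r0:6,r1:5,r2:Add1,r3:Mul2
cycle 4: issue ADD r3<-Add2 // r0:6,r1:5,r2:Add1,r3:Add2
cycle 5: stall // r0:6,r1:5,r2:Add1,r3:Add2
cycle 6: CDB Add2=12; issue SUB r0<-Add2 // r0:Add2,r1:5,r2:Add1,r3:12
cycle 7: CDB Mul1=30; stall // r0:Add2,r1:5,r2:Add1,r3:12
cycle 8: CDB Add2=-6; issue SUB r1<-Add2 // r0:-6,r1:Add2,r2:Add1,r3:12
cycle 9: CDB Add1=27; issue SUB r1<-Add1 // r0:-6,r1:Add1,r2:27,r3:12
cycle 10: stall // r0:-6,r1:Add1,r2:27,r3:12
cycle 11: CDB Add2=33; issue ADD r2<-Add2 // r0:-6,r1:Add1,r2:Add2,r3:12
cycle 12: issue MUL r1<-Mul1 // r0:-6,r1:Mul1,r2:Add2,r3:12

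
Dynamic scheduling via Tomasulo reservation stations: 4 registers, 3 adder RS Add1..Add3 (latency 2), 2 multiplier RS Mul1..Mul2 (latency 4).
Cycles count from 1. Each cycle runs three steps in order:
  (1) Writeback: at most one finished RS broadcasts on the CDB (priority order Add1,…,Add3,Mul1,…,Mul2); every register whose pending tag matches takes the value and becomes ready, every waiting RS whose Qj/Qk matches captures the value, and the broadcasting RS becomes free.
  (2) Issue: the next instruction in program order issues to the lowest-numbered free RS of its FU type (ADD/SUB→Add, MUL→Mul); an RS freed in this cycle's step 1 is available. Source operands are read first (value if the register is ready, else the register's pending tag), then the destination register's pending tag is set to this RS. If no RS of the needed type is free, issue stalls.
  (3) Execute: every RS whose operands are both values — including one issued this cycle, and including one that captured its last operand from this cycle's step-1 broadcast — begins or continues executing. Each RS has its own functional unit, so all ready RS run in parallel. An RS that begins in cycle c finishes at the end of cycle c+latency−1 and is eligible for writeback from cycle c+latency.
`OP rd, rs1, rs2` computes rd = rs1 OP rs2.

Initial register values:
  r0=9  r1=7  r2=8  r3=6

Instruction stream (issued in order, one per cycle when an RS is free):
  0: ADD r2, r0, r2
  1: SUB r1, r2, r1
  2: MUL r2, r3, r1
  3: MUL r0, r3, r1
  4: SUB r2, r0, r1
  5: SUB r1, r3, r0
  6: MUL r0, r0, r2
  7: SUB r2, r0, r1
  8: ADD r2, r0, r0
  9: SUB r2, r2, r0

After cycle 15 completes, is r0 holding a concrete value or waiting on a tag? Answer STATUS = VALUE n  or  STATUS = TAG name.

STATUS = TAG Mul1

c1: issue ADD r2<-Add1 | r0:9,r1:7,r2:Add1,r3:6
c2: issue SUB r1<-Add2 | r0:9,r1:Add2,r2:Add1,r3:6
c3: CDB Add1=17; issue MUL r2<-Mul1 | r0:9,r1:Add2,r2:Mul1,r3:6
c4: issue MUL r0<-Mul2 | r0:Mul2,r1:Add2,r2:Mul1,r3:6
c5: CDB Add2=10; issue SUB r2<-Add1 | r0:Mul2,r1:10,r2:Add1,r3:6
c6: issue SUB r1<-Add2 | r0:Mul2,r1:Add2,r2:Add1,r3:6
c7: stall | r0:Mul2,r1:Add2,r2:Add1,r3:6
c8: stall | r0:Mul2,r1:Add2,r2:Add1,r3:6
c9: CDB Mul1=60; issue MUL r0<-Mul1 | r0:Mul1,r1:Add2,r2:Add1,r3:6
c10: CDB Mul2=60; issue SUB r2<-Add3 | r0:Mul1,r1:Add2,r2:Add3,r3:6
c11: stall | r0:Mul1,r1:Add2,r2:Add3,r3:6
c12: CDB Add1=50; issue ADD r2<-Add1 | r0:Mul1,r1:Add2,r2:Add1,r3:6
c13: CDB Add2=-54; issue SUB r2<-Add2 | r0:Mul1,r1:-54,r2:Add2,r3:6
c14: - | r0:Mul1,r1:-54,r2:Add2,r3:6
c15: - | r0:Mul1,r1:-54,r2:Add2,r3:6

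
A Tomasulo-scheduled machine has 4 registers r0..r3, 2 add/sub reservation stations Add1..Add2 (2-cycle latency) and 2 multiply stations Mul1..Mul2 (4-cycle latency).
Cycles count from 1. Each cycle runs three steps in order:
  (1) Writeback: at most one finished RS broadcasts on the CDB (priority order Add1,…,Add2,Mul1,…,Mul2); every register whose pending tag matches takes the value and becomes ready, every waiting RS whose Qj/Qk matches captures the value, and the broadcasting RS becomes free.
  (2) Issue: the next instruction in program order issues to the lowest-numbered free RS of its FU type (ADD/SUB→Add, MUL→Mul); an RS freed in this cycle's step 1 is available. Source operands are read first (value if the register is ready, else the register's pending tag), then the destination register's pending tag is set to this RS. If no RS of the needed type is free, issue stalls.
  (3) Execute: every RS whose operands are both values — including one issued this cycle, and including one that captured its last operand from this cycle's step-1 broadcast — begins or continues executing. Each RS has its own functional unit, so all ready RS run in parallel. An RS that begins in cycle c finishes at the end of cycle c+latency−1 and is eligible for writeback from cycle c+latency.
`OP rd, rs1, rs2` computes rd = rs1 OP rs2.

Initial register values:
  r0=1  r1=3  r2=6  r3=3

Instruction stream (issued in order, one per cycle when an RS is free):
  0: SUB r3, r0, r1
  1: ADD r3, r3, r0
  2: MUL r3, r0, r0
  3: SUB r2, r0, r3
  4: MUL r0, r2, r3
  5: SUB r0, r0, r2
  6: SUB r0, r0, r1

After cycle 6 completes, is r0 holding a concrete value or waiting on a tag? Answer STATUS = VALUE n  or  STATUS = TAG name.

STATUS = TAG Add2

c1: issue SUB r3<-Add1 | r0:1,r1:3,r2:6,r3:Add1
c2: issue ADD r3<-Add2 | r0:1,r1:3,r2:6,r3:Add2
c3: CDB Add1=-2; issue MUL r3<-Mul1 | r0:1,r1:3,r2:6,r3:Mul1
c4: issue SUB r2<-Add1 | r0:1,r1:3,r2:Add1,r3:Mul1
c5: CDB Add2=-1; issue MUL r0<-Mul2 | r0:Mul2,r1:3,r2:Add1,r3:Mul1
c6: issue SUB r0<-Add2 | r0:Add2,r1:3,r2:Add1,r3:Mul1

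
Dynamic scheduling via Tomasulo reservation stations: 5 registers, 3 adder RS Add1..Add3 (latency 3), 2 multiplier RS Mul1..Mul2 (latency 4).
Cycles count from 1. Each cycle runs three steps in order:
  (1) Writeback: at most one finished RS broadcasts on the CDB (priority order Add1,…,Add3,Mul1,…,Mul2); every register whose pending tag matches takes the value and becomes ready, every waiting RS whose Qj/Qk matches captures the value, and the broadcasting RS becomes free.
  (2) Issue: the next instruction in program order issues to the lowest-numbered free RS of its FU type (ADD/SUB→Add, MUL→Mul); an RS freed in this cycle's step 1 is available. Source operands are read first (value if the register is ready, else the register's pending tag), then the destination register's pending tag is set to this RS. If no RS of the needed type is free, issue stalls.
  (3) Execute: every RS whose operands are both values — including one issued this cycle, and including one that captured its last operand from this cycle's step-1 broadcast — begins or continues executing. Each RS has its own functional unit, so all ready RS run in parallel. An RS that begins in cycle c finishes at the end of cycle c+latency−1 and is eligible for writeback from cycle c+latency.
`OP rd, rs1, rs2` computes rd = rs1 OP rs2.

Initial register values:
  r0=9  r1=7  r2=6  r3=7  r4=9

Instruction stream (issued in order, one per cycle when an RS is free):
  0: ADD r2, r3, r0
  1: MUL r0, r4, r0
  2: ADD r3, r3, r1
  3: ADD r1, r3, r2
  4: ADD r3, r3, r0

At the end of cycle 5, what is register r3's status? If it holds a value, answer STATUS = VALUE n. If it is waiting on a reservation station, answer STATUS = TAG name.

STATUS = TAG Add3

cycle 1: issue ADD r2<-Add1 // r0:9,r1:7,r2:Add1,r3:7,r4:9
cycle 2: issue MUL r0<-Mul1 // r0:Mul1,r1:7,r2:Add1,r3:7,r4:9
cycle 3: issue ADD r3<-Add2 // r0:Mul1,r1:7,r2:Add1,r3:Add2,r4:9
cycle 4: CDB Add1=16; issue ADD r1<-Add1 // r0:Mul1,r1:Add1,r2:16,r3:Add2,r4:9
cycle 5: issue ADD r3<-Add3 // r0:Mul1,r1:Add1,r2:16,r3:Add3,r4:9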